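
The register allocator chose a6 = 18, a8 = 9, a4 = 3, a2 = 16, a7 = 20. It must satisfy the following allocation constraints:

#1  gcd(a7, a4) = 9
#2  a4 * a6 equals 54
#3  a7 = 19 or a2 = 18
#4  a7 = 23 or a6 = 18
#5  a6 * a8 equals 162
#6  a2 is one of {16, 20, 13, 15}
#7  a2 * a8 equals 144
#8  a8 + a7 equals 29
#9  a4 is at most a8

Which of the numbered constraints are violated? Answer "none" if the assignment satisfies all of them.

No — constraints 1 and 3 are not satisfied.

#1 gcd(20, 3) = 1, not 9  false
#2 a4 * a6 = 3 * 18 = 54  true
#3 a7 = 20 ≠ 19 and a2 = 16 ≠ 18; both disjuncts false  false
#4 a7 = 20 ≠ 23, but a6 = 18 = 18 (second disjunct)  true
#5 a6 * a8 = 18 * 9 = 162  true
#6 a2 = 16 is in {16, 20, 13, 15}  true
#7 a2 * a8 = 16 * 9 = 144  true
#8 a8 + a7 = 9 + 20 = 29  true
#9 a4 = 3, a8 = 9; 3 ≤ 9  true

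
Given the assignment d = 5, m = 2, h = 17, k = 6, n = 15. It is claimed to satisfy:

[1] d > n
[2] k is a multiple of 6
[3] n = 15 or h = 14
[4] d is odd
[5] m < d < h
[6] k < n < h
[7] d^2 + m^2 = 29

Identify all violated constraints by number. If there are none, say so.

[1] d = 5, n = 15; 5 ≤ 15 (want >)  fails
[2] 6 / 6 = 1, so 6 divides 6  holds
[3] n = 15 = 15 (first disjunct)  holds
[4] d = 5 is odd  holds
[5] values 2 < 5 < 17  holds
[6] values 6 < 15 < 17  holds
[7] d^2 + m^2 = 5^2 + 2^2 = 25 + 4 = 29  holds

Constraint 1 is violated.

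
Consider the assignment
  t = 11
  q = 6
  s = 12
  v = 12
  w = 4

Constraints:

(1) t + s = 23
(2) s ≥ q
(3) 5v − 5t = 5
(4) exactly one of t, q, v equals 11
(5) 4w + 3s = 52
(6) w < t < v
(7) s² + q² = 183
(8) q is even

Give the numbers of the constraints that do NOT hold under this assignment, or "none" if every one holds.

The assignment fails constraint 7.

(1) t + s = 11 + 12 = 23 — holds.
(2) s = 12, q = 6; 12 ≥ 6 — holds.
(3) 5v − 5t = 5(12) − 5(11) = 5 — holds.
(4) t=11, q=6, v=12; 1 of them equals 11 — holds.
(5) 4w + 3s = 4(4) + 3(12) = 52 — holds.
(6) values 4 < 11 < 12 — holds.
(7) s² + q² = 12² + 6² = 144 + 36 = 180, not 183 — fails.
(8) q = 6 is even — holds.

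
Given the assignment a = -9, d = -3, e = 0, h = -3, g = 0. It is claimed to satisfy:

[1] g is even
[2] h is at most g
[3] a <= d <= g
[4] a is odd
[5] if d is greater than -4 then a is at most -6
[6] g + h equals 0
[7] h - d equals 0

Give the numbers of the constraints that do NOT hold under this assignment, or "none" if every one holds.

[1] g = 0 is even  ✔
[2] h = -3, g = 0; -3 ≤ 0  ✔
[3] values -9 <= -3 <= 0  ✔
[4] a = -9 is odd  ✔
[5] d = -3 > -4, so we need a ≤ -6; a = -9 ≤ -6  ✔
[6] g + h = 0 + (-3) = -3, not 0  ✘
[7] h - d = -3 - (-3) = 0  ✔

Constraint 6 is violated.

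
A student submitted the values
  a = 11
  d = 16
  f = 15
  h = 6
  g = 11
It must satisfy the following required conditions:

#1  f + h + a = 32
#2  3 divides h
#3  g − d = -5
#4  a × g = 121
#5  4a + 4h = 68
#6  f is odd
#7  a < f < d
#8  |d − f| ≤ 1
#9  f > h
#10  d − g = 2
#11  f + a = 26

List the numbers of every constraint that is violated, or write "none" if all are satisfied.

#1 f + h + a = 15 + 6 + 11 = 32  OK
#2 6 / 3 = 2, so 3 divides 6  OK
#3 g − d = 11 − 16 = -5  OK
#4 a × g = 11 × 11 = 121  OK
#5 4a + 4h = 4(11) + 4(6) = 68  OK
#6 f = 15 is odd  OK
#7 values 11 < 15 < 16  OK
#8 |16 − 15| = 1; 1 ≤ 1  OK
#9 f = 15, h = 6; 15 > 6  OK
#10 d − g = 16 − 11 = 5, not 2  FAIL
#11 f + a = 15 + 11 = 26  OK

The assignment fails constraint 10.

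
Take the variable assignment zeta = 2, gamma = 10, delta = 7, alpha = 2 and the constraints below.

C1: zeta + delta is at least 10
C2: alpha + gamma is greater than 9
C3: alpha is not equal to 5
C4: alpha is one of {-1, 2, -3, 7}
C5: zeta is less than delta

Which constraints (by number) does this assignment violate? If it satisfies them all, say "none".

C1: zeta + delta = 2 + 7 = 9; 9 < 10, bound 10 not met  no
C2: alpha + gamma = 2 + 10 = 12; 12 > 9  yes
C3: alpha = 2, and 2 ≠ 5  yes
C4: alpha = 2 is in {-1, 2, -3, 7}  yes
C5: zeta = 2, delta = 7; 2 < 7  yes

Constraint 1 does not hold.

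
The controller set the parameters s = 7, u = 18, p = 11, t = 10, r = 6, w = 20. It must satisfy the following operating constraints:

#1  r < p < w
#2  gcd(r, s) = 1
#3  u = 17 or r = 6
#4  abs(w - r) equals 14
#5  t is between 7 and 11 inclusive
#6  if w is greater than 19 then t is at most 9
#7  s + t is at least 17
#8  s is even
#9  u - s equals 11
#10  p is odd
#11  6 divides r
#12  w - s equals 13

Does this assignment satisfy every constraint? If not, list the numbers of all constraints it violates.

Violated: 6, 8.

#1 values 6 < 11 < 20  OK
#2 gcd(6, 7) = 1  OK
#3 u = 18 ≠ 17, but r = 6 = 6 (second disjunct)  OK
#4 abs(20 - 6) = 14  OK
#5 t = 10 lies in [7, 11]  OK
#6 w = 20 > 19, so we need t ≤ 9; but t = 10 > 9  FAIL
#7 s + t = 7 + 10 = 17; 17 ≥ 17  OK
#8 s = 7 is odd  FAIL
#9 u - s = 18 - 7 = 11  OK
#10 p = 11 is odd  OK
#11 6 / 6 = 1, so 6 divides 6  OK
#12 w - s = 20 - 7 = 13  OK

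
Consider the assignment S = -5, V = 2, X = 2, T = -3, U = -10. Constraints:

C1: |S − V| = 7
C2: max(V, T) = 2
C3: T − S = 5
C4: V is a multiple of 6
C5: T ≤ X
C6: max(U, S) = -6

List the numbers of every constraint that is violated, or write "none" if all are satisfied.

C1: |-5 − 2| = 7  OK
C2: max(2, -3) = 2  OK
C3: T − S = -3 − (-5) = 2, not 5  FAIL
C4: 2 = 6×0 + 2, so 6 does not divide 2  FAIL
C5: T = -3, X = 2; -3 ≤ 2  OK
C6: max(-10, -5) = -5, not -6  FAIL

Constraints 3, 4, 6 are violated.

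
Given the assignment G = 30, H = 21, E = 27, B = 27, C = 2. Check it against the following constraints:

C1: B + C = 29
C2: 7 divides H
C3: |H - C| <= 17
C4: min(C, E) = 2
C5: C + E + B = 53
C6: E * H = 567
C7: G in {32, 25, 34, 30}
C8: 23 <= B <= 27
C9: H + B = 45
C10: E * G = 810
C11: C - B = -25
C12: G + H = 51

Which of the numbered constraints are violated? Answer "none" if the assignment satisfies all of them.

The assignment fails constraints 3, 5, and 9.

C1: B + C = 27 + 2 = 29 — satisfied.
C2: 21 / 7 = 3, so 7 divides 21 — satisfied.
C3: |21 - 2| = 19; 19 > 17, exceeds bound 17 — violated.
C4: min(2, 27) = 2 — satisfied.
C5: C + E + B = 2 + 27 + 27 = 56, not 53 — violated.
C6: E * H = 27 * 21 = 567 — satisfied.
C7: G = 30 is in {32, 25, 34, 30} — satisfied.
C8: B = 27 lies in [23, 27] — satisfied.
C9: H + B = 21 + 27 = 48, not 45 — violated.
C10: E * G = 27 * 30 = 810 — satisfied.
C11: C - B = 2 - 27 = -25 — satisfied.
C12: G + H = 30 + 21 = 51 — satisfied.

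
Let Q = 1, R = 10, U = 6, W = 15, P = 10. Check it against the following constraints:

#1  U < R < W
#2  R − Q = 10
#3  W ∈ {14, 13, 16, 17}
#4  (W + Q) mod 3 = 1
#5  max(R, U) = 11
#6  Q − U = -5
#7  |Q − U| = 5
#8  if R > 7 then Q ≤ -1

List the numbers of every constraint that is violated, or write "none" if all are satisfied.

The assignment fails constraints 2, 3, 5, and 8.

#1 values 6 < 10 < 15 — OK.
#2 R − Q = 10 − 1 = 9, not 10 — violated.
#3 W = 15 is not in {14, 13, 16, 17} — violated.
#4 W + Q = 16; 16 mod 3 = 1 — OK.
#5 max(10, 6) = 10, not 11 — violated.
#6 Q − U = 1 − 6 = -5 — OK.
#7 |1 − 6| = 5 — OK.
#8 R = 10 > 7, so we need Q ≤ -1; but Q = 1 > -1 — violated.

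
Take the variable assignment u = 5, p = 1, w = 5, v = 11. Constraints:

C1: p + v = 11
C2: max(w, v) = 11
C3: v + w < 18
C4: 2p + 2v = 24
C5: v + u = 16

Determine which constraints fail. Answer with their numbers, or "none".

Constraint 1 does not hold.

C1: p + v = 1 + 11 = 12, not 11 — violated.
C2: max(5, 11) = 11 — OK.
C3: v + w = 11 + 5 = 16; 16 < 18 — OK.
C4: 2p + 2v = 2(1) + 2(11) = 24 — OK.
C5: v + u = 11 + 5 = 16 — OK.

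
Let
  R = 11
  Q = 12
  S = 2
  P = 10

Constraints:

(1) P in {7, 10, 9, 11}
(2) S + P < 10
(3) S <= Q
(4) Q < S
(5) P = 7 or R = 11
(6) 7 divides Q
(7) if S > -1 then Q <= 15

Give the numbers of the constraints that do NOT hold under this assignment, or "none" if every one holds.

(1) P = 10 is in {7, 10, 9, 11}  ✔
(2) S + P = 2 + 10 = 12; 12 ≥ 10, bound 10 not met  ✘
(3) S = 2, Q = 12; 2 ≤ 12  ✔
(4) Q = 12, S = 2; 12 ≥ 2 (want <)  ✘
(5) P = 10 ≠ 7, but R = 11 = 11 (second disjunct)  ✔
(6) 12 = 7*1 + 5, so 7 does not divide 12  ✘
(7) S = 2 > -1, so we need Q ≤ 15; Q = 12 ≤ 15  ✔

Constraints 2, 4, and 6 are violated.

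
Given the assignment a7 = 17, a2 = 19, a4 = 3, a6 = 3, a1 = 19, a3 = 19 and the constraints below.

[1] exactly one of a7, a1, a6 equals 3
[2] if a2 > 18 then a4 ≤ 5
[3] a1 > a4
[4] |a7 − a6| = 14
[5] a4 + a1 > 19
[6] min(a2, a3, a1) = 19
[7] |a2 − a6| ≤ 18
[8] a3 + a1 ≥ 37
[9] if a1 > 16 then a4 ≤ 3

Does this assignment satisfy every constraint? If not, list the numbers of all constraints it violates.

[1] a7=17, a1=19, a6=3; 1 of them equals 3  ✓
[2] a2 = 19 > 18, so we need a4 ≤ 5; a4 = 3 ≤ 5  ✓
[3] a1 = 19, a4 = 3; 19 > 3  ✓
[4] |17 − 3| = 14  ✓
[5] a4 + a1 = 3 + 19 = 22; 22 > 19  ✓
[6] min(19, 19, 19) = 19  ✓
[7] |19 − 3| = 16; 16 ≤ 18  ✓
[8] a3 + a1 = 19 + 19 = 38; 38 ≥ 37  ✓
[9] a1 = 19 > 16, so we need a4 ≤ 3; a4 = 3 ≤ 3  ✓

No violations.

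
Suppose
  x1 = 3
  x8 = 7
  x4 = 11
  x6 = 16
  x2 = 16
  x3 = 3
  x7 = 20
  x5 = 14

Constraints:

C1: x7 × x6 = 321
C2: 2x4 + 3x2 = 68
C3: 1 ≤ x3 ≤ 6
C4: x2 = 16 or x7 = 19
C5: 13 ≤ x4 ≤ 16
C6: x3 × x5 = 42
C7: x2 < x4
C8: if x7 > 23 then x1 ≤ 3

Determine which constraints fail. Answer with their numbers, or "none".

C1: x7 × x6 = 20 × 16 = 320, not 321 — violated.
C2: 2x4 + 3x2 = 2(11) + 3(16) = 70, not 68 — violated.
C3: x3 = 3 lies in [1, 6] — OK.
C4: x2 = 16 = 16 (first disjunct) — OK.
C5: x4 = 11 is outside [13, 16] — violated.
C6: x3 × x5 = 3 × 14 = 42 — OK.
C7: x2 = 16, x4 = 11; 16 ≥ 11 (want <) — violated.
C8: x7 = 20, not > 23; antecedent false, conditional vacuously true — OK.

The assignment fails constraints 1, 2, 5, and 7.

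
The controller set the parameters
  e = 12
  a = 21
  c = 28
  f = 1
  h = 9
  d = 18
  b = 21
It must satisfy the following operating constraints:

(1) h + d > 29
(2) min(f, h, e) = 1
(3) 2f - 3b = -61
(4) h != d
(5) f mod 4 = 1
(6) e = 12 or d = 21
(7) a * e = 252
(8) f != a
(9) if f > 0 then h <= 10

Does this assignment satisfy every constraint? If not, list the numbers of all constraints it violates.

Constraint 1 is violated.

(1) h + d = 9 + 18 = 27; 27 ≤ 29, bound 29 not met — violated.
(2) min(1, 9, 12) = 1 — satisfied.
(3) 2f - 3b = 2(1) - 3(21) = -61 — satisfied.
(4) h = 9, d = 18; distinct — satisfied.
(5) 1 mod 4 = 1 — satisfied.
(6) e = 12 = 12 (first disjunct) — satisfied.
(7) a * e = 21 * 12 = 252 — satisfied.
(8) f = 1, a = 21; distinct — satisfied.
(9) f = 1 > 0, so we need h ≤ 10; h = 9 ≤ 10 — satisfied.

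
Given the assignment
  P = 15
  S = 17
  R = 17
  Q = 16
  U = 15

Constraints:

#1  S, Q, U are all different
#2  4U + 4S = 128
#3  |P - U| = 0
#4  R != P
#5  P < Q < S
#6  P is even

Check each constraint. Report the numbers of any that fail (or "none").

#1 values 17, 16, 15 are pairwise distinct — holds.
#2 4U + 4S = 4(15) + 4(17) = 128 — holds.
#3 |15 - 15| = 0 — holds.
#4 R = 17, P = 15; distinct — holds.
#5 values 15 < 16 < 17 — holds.
#6 P = 15 is odd — fails.

Violated: 6.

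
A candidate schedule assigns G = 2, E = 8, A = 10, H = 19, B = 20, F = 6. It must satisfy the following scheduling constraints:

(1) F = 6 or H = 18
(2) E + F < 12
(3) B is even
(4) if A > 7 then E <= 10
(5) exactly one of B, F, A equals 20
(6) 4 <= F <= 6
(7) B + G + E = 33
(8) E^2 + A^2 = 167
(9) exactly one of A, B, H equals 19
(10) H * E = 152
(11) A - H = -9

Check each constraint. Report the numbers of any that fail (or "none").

The assignment fails constraints 2, 7, and 8.

(1) F = 6 = 6 (first disjunct)  true
(2) E + F = 8 + 6 = 14; 14 ≥ 12, bound 12 not met  false
(3) B = 20 is even  true
(4) A = 10 > 7, so we need E ≤ 10; E = 8 ≤ 10  true
(5) B=20, F=6, A=10; 1 of them equals 20  true
(6) F = 6 lies in [4, 6]  true
(7) B + G + E = 20 + 2 + 8 = 30, not 33  false
(8) E^2 + A^2 = 8^2 + 10^2 = 64 + 100 = 164, not 167  false
(9) A=10, B=20, H=19; 1 of them equals 19  true
(10) H * E = 19 * 8 = 152  true
(11) A - H = 10 - 19 = -9  true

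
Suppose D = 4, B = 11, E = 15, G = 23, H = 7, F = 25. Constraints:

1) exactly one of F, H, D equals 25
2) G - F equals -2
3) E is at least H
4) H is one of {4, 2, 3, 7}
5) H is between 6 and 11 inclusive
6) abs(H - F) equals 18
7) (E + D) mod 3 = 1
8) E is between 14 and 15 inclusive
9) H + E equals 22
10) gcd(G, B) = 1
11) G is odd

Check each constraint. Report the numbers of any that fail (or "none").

1) F=25, H=7, D=4; 1 of them equals 25 — holds.
2) G - F = 23 - 25 = -2 — holds.
3) E = 15, H = 7; 15 ≥ 7 — holds.
4) H = 7 is in {4, 2, 3, 7} — holds.
5) H = 7 lies in [6, 11] — holds.
6) abs(7 - 25) = 18 — holds.
7) E + D = 19; 19 mod 3 = 1 — holds.
8) E = 15 lies in [14, 15] — holds.
9) H + E = 7 + 15 = 22 — holds.
10) gcd(23, 11) = 1 — holds.
11) G = 23 is odd — holds.

Yes — all constraints hold.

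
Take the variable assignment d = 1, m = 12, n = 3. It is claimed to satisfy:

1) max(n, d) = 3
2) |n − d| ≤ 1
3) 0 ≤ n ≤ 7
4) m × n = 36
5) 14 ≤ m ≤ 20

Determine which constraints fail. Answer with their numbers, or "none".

The assignment fails constraints 2 and 5.

1) max(3, 1) = 3  yes
2) |3 − 1| = 2; 2 > 1, exceeds bound 1  no
3) n = 3 lies in [0, 7]  yes
4) m × n = 12 × 3 = 36  yes
5) m = 12 is outside [14, 20]  no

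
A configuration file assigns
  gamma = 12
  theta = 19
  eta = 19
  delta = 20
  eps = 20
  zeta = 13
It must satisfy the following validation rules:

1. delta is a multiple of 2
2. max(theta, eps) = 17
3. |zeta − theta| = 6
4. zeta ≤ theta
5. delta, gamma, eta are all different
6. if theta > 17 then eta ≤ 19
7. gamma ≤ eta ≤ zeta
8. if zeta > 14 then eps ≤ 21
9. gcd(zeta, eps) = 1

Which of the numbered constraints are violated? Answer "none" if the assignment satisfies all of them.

1. 20 / 2 = 10, so 2 divides 20 — satisfied.
2. max(19, 20) = 20, not 17 — violated.
3. |13 − 19| = 6 — satisfied.
4. zeta = 13, theta = 19; 13 ≤ 19 — satisfied.
5. values 20, 12, 19 are pairwise distinct — satisfied.
6. theta = 19 > 17, so we need eta ≤ 19; eta = 19 ≤ 19 — satisfied.
7. values 12, 19, 13; eta = 19 is not ≤ zeta = 13 — violated.
8. zeta = 13, not > 14; antecedent false, conditional vacuously true — satisfied.
9. gcd(13, 20) = 1 — satisfied.

Violated: 2, 7.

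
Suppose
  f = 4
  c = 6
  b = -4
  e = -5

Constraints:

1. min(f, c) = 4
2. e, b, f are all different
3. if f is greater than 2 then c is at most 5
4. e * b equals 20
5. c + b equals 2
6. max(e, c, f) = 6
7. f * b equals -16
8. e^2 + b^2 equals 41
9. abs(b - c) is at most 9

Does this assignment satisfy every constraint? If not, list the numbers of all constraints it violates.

1. min(4, 6) = 4  ✓
2. values -5, -4, 4 are pairwise distinct  ✓
3. f = 4 > 2, so we need c ≤ 5; but c = 6 > 5  ✗
4. e * b = -5 * (-4) = 20  ✓
5. c + b = 6 + (-4) = 2  ✓
6. max(-5, 6, 4) = 6  ✓
7. f * b = 4 * (-4) = -16  ✓
8. e^2 + b^2 = (-5)^2 + (-4)^2 = 25 + 16 = 41  ✓
9. abs(-4 - 6) = 10; 10 > 9, exceeds bound 9  ✗

The assignment fails constraints 3, 9.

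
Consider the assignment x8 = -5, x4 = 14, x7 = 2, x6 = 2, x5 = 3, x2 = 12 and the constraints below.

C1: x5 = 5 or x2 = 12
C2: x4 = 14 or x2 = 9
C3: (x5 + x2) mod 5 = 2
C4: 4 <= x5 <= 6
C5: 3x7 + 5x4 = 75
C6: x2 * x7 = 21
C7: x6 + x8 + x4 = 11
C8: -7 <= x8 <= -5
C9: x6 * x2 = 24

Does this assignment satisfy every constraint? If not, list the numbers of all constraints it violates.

C1: x5 = 3 ≠ 5, but x2 = 12 = 12 (second disjunct)  ✔
C2: x4 = 14 = 14 (first disjunct)  ✔
C3: x5 + x2 = 15; 15 mod 5 = 0, not 2  ✘
C4: x5 = 3 is outside [4, 6]  ✘
C5: 3x7 + 5x4 = 3(2) + 5(14) = 76, not 75  ✘
C6: x2 * x7 = 12 * 2 = 24, not 21  ✘
C7: x6 + x8 + x4 = 2 + (-5) + 14 = 11  ✔
C8: x8 = -5 lies in [-7, -5]  ✔
C9: x6 * x2 = 2 * 12 = 24  ✔

Constraints 3, 4, 5, 6 do not hold.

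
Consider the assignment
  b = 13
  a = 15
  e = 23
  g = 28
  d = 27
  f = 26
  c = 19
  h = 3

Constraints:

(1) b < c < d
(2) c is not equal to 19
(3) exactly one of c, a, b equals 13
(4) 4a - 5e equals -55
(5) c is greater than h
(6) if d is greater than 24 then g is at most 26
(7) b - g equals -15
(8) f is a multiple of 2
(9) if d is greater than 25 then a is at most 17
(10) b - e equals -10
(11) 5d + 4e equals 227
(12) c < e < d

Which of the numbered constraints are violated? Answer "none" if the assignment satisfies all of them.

Constraints 2, 6 are violated.

(1) values 13 < 19 < 27  ✔
(2) c = 19, but 19 is required to differ  ✘
(3) c=19, a=15, b=13; 1 of them equals 13  ✔
(4) 4a - 5e = 4(15) - 5(23) = -55  ✔
(5) c = 19, h = 3; 19 > 3  ✔
(6) d = 27 > 24, so we need g ≤ 26; but g = 28 > 26  ✘
(7) b - g = 13 - 28 = -15  ✔
(8) 26 / 2 = 13, so 2 divides 26  ✔
(9) d = 27 > 25, so we need a ≤ 17; a = 15 ≤ 17  ✔
(10) b - e = 13 - 23 = -10  ✔
(11) 5d + 4e = 5(27) + 4(23) = 227  ✔
(12) values 19 < 23 < 27  ✔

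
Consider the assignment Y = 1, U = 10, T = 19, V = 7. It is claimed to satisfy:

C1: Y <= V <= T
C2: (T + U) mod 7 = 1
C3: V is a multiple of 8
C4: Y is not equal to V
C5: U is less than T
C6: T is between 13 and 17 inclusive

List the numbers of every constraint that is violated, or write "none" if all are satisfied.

Violated: 3 and 6.

C1: values 1 <= 7 <= 19  yes
C2: T + U = 29; 29 mod 7 = 1  yes
C3: 7 = 8*0 + 7, so 8 does not divide 7  no
C4: Y = 1, V = 7; distinct  yes
C5: U = 10, T = 19; 10 < 19  yes
C6: T = 19 is outside [13, 17]  no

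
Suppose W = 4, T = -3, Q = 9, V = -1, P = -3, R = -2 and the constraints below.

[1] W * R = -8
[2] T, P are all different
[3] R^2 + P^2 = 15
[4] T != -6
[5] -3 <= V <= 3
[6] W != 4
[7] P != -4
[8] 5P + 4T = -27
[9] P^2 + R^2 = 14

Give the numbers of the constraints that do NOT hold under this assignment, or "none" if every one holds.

Violated: 2, 3, 6, and 9.

[1] W * R = 4 * (-2) = -8  holds
[2] T = P = -3, not all different  fails
[3] R^2 + P^2 = (-2)^2 + (-3)^2 = 4 + 9 = 13, not 15  fails
[4] T = -3, and -3 ≠ -6  holds
[5] V = -1 lies in [-3, 3]  holds
[6] W = 4, but 4 is required to differ  fails
[7] P = -3, and -3 ≠ -4  holds
[8] 5P + 4T = 5(-3) + 4(-3) = -27  holds
[9] P^2 + R^2 = (-3)^2 + (-2)^2 = 9 + 4 = 13, not 14  fails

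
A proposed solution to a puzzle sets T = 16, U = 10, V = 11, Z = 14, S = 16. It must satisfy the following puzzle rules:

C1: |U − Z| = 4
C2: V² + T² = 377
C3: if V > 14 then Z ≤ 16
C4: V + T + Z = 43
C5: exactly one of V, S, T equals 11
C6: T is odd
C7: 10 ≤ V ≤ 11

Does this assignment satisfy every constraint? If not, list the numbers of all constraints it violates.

No — constraints 4, 6 are not satisfied.

C1: |10 − 14| = 4 — OK.
C2: V² + T² = 11² + 16² = 121 + 256 = 377 — OK.
C3: V = 11, not > 14; antecedent false, conditional vacuously true — OK.
C4: V + T + Z = 11 + 16 + 14 = 41, not 43 — violated.
C5: V=11, S=16, T=16; 1 of them equals 11 — OK.
C6: T = 16 is even — violated.
C7: V = 11 lies in [10, 11] — OK.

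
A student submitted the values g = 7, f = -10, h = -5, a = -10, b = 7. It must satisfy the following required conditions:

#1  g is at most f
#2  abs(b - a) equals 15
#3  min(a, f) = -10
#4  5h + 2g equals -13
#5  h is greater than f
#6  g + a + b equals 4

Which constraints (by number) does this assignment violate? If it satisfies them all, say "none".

#1 g = 7, f = -10; 7 > -10 (want ≤)  FAIL
#2 abs(7 - (-10)) = 17, not 15  FAIL
#3 min(-10, -10) = -10  OK
#4 5h + 2g = 5(-5) + 2(7) = -11, not -13  FAIL
#5 h = -5, f = -10; -5 > -10  OK
#6 g + a + b = 7 + (-10) + 7 = 4  OK

Constraints 1, 2, and 4 do not hold.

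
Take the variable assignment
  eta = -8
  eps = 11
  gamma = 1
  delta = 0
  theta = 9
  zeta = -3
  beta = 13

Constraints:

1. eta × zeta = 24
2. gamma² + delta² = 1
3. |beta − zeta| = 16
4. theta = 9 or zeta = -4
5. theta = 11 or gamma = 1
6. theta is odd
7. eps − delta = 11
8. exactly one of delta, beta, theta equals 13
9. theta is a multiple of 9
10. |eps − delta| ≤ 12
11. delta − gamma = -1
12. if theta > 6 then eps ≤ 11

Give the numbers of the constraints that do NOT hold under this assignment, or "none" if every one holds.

1. eta × zeta = -8 × (-3) = 24  holds
2. gamma² + delta² = 1² + 0² = 1 + 0 = 1  holds
3. |13 − (-3)| = 16  holds
4. theta = 9 = 9 (first disjunct)  holds
5. theta = 9 ≠ 11, but gamma = 1 = 1 (second disjunct)  holds
6. theta = 9 is odd  holds
7. eps − delta = 11 − 0 = 11  holds
8. delta=0, beta=13, theta=9; 1 of them equals 13  holds
9. 9 / 9 = 1, so 9 divides 9  holds
10. |11 − 0| = 11; 11 ≤ 12  holds
11. delta − gamma = 0 − 1 = -1  holds
12. theta = 9 > 6, so we need eps ≤ 11; eps = 11 ≤ 11  holds

Yes — all constraints hold.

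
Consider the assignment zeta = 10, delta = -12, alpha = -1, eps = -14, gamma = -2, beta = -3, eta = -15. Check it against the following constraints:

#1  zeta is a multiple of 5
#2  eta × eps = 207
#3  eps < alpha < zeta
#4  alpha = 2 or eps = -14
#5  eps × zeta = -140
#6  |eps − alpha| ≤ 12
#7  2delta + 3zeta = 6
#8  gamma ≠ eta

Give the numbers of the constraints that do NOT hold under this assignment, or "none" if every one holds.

No — constraints 2 and 6 are not satisfied.

#1 10 / 5 = 2, so 5 divides 10  ✓
#2 eta × eps = -15 × (-14) = 210, not 207  ✗
#3 values -14 < -1 < 10  ✓
#4 alpha = -1 ≠ 2, but eps = -14 = -14 (second disjunct)  ✓
#5 eps × zeta = -14 × 10 = -140  ✓
#6 |-14 − (-1)| = 13; 13 > 12, exceeds bound 12  ✗
#7 2delta + 3zeta = 2(-12) + 3(10) = 6  ✓
#8 gamma = -2, eta = -15; distinct  ✓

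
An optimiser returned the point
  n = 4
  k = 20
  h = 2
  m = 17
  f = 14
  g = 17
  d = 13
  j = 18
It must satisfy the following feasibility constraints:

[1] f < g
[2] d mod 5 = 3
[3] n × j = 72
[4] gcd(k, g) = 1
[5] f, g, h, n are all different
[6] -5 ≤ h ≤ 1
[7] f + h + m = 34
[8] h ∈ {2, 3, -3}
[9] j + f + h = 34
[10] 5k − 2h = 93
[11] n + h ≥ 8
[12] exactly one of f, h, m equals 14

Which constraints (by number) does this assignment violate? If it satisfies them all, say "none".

Constraints 6, 7, 10, and 11 do not hold.

[1] f = 14, g = 17; 14 < 17 — holds.
[2] 13 mod 5 = 3 — holds.
[3] n × j = 4 × 18 = 72 — holds.
[4] gcd(20, 17) = 1 — holds.
[5] values 14, 17, 2, 4 are pairwise distinct — holds.
[6] h = 2 is outside [-5, 1] — fails.
[7] f + h + m = 14 + 2 + 17 = 33, not 34 — fails.
[8] h = 2 is in {2, 3, -3} — holds.
[9] j + f + h = 18 + 14 + 2 = 34 — holds.
[10] 5k − 2h = 5(20) − 2(2) = 96, not 93 — fails.
[11] n + h = 4 + 2 = 6; 6 < 8, bound 8 not met — fails.
[12] f=14, h=2, m=17; 1 of them equals 14 — holds.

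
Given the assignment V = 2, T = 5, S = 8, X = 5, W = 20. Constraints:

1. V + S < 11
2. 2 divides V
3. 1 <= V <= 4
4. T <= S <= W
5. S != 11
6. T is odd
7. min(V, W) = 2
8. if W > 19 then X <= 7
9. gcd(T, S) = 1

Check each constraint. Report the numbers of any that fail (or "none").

1. V + S = 2 + 8 = 10; 10 < 11 — holds.
2. 2 / 2 = 1, so 2 divides 2 — holds.
3. V = 2 lies in [1, 4] — holds.
4. values 5 <= 8 <= 20 — holds.
5. S = 8, and 8 ≠ 11 — holds.
6. T = 5 is odd — holds.
7. min(2, 20) = 2 — holds.
8. W = 20 > 19, so we need X ≤ 7; X = 5 ≤ 7 — holds.
9. gcd(5, 8) = 1 — holds.

None — every constraint holds.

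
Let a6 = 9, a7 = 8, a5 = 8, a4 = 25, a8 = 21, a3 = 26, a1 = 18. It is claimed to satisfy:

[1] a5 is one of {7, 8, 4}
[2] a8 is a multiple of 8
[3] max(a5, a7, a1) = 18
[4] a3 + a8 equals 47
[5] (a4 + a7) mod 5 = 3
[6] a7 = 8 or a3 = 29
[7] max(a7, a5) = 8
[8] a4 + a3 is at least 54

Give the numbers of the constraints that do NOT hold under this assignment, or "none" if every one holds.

[1] a5 = 8 is in {7, 8, 4} — holds.
[2] 21 = 8*2 + 5, so 8 does not divide 21 — does not hold.
[3] max(8, 8, 18) = 18 — holds.
[4] a3 + a8 = 26 + 21 = 47 — holds.
[5] a4 + a7 = 33; 33 mod 5 = 3 — holds.
[6] a7 = 8 = 8 (first disjunct) — holds.
[7] max(8, 8) = 8 — holds.
[8] a4 + a3 = 25 + 26 = 51; 51 < 54, bound 54 not met — does not hold.

No — constraints 2, 8 are not satisfied.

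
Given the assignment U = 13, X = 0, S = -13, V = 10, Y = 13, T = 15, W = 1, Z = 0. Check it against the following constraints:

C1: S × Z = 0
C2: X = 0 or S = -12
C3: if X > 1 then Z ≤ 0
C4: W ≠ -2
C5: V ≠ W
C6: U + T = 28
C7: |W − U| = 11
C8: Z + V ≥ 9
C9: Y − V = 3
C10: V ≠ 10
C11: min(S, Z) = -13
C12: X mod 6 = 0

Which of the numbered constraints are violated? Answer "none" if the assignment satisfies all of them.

C1: S × Z = -13 × 0 = 0 — satisfied.
C2: X = 0 = 0 (first disjunct) — satisfied.
C3: X = 0, not > 1; antecedent false, conditional vacuously true — satisfied.
C4: W = 1, and 1 ≠ -2 — satisfied.
C5: V = 10, W = 1; distinct — satisfied.
C6: U + T = 13 + 15 = 28 — satisfied.
C7: |1 − 13| = 12, not 11 — violated.
C8: Z + V = 0 + 10 = 10; 10 ≥ 9 — satisfied.
C9: Y − V = 13 − 10 = 3 — satisfied.
C10: V = 10, but 10 is required to differ — violated.
C11: min(-13, 0) = -13 — satisfied.
C12: 0 mod 6 = 0 — satisfied.

Constraints 7 and 10 do not hold.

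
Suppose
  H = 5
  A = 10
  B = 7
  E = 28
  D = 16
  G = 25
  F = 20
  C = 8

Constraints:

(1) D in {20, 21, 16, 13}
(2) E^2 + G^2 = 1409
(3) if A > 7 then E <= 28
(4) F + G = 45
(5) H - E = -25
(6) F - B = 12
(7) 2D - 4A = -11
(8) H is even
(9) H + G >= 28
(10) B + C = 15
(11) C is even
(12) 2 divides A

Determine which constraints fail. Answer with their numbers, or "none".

(1) D = 16 is in {20, 21, 16, 13}  ✓
(2) E^2 + G^2 = 28^2 + 25^2 = 784 + 625 = 1409  ✓
(3) A = 10 > 7, so we need E ≤ 28; E = 28 ≤ 28  ✓
(4) F + G = 20 + 25 = 45  ✓
(5) H - E = 5 - 28 = -23, not -25  ✗
(6) F - B = 20 - 7 = 13, not 12  ✗
(7) 2D - 4A = 2(16) - 4(10) = -8, not -11  ✗
(8) H = 5 is odd  ✗
(9) H + G = 5 + 25 = 30; 30 ≥ 28  ✓
(10) B + C = 7 + 8 = 15  ✓
(11) C = 8 is even  ✓
(12) 10 / 2 = 5, so 2 divides 10  ✓

The assignment fails constraints 5, 6, 7, and 8.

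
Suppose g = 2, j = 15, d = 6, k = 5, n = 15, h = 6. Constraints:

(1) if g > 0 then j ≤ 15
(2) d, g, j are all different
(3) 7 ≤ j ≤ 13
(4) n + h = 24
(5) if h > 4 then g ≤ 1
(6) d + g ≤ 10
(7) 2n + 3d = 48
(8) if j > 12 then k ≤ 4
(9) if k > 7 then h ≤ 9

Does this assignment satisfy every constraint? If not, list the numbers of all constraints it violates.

Constraints 3, 4, 5, and 8 do not hold.

(1) g = 2 > 0, so we need j ≤ 15; j = 15 ≤ 15  ✔
(2) values 6, 2, 15 are pairwise distinct  ✔
(3) j = 15 is outside [7, 13]  ✘
(4) n + h = 15 + 6 = 21, not 24  ✘
(5) h = 6 > 4, so we need g ≤ 1; but g = 2 > 1  ✘
(6) d + g = 6 + 2 = 8; 8 ≤ 10  ✔
(7) 2n + 3d = 2(15) + 3(6) = 48  ✔
(8) j = 15 > 12, so we need k ≤ 4; but k = 5 > 4  ✘
(9) k = 5, not > 7; antecedent false, conditional vacuously true  ✔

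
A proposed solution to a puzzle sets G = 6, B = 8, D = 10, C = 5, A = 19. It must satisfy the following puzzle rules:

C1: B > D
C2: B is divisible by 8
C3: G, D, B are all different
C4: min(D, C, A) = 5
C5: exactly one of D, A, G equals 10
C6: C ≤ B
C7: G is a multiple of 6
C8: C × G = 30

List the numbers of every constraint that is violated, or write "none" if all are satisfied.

No — constraint 1 is not satisfied.

C1: B = 8, D = 10; 8 ≤ 10 (want >) — does not hold.
C2: 8 / 8 = 1, so 8 divides 8 — holds.
C3: values 6, 10, 8 are pairwise distinct — holds.
C4: min(10, 5, 19) = 5 — holds.
C5: D=10, A=19, G=6; 1 of them equals 10 — holds.
C6: C = 5, B = 8; 5 ≤ 8 — holds.
C7: 6 / 6 = 1, so 6 divides 6 — holds.
C8: C × G = 5 × 6 = 30 — holds.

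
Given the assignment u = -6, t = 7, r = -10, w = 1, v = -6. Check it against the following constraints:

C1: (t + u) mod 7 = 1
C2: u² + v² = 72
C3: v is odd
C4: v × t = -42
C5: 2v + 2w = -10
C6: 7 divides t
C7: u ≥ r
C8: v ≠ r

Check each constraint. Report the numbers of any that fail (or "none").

C1: t + u = 1; 1 mod 7 = 1 — holds.
C2: u² + v² = (-6)² + (-6)² = 36 + 36 = 72 — holds.
C3: v = -6 is even — does not hold.
C4: v × t = -6 × 7 = -42 — holds.
C5: 2v + 2w = 2(-6) + 2(1) = -10 — holds.
C6: 7 / 7 = 1, so 7 divides 7 — holds.
C7: u = -6, r = -10; -6 ≥ -10 — holds.
C8: v = -6, r = -10; distinct — holds.

Violated: 3.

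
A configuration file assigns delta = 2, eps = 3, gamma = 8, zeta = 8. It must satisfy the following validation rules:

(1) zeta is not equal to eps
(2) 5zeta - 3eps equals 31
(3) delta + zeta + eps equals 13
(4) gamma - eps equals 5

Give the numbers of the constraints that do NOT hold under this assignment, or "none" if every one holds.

The assignment satisfies every constraint.

(1) zeta = 8, eps = 3; distinct  holds
(2) 5zeta - 3eps = 5(8) - 3(3) = 31  holds
(3) delta + zeta + eps = 2 + 8 + 3 = 13  holds
(4) gamma - eps = 8 - 3 = 5  holds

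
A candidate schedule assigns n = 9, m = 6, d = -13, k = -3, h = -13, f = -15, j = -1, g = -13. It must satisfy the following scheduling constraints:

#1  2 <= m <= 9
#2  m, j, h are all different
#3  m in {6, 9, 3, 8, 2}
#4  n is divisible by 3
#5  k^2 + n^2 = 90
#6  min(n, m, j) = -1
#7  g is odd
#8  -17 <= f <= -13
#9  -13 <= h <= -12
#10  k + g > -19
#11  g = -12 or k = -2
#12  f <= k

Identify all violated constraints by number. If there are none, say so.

#1 m = 6 lies in [2, 9] — holds.
#2 values 6, -1, -13 are pairwise distinct — holds.
#3 m = 6 is in {6, 9, 3, 8, 2} — holds.
#4 9 / 3 = 3, so 3 divides 9 — holds.
#5 k^2 + n^2 = (-3)^2 + 9^2 = 9 + 81 = 90 — holds.
#6 min(9, 6, -1) = -1 — holds.
#7 g = -13 is odd — holds.
#8 f = -15 lies in [-17, -13] — holds.
#9 h = -13 lies in [-13, -12] — holds.
#10 k + g = -3 + (-13) = -16; -16 > -19 — holds.
#11 g = -13 ≠ -12 and k = -3 ≠ -2; both disjuncts false — fails.
#12 f = -15, k = -3; -15 ≤ -3 — holds.

Constraint 11 is violated.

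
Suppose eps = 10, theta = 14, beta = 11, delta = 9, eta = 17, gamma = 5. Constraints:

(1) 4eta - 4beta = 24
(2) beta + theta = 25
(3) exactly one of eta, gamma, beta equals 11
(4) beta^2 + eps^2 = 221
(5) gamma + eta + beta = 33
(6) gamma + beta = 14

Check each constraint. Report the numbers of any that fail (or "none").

The assignment fails constraint 6.

(1) 4eta - 4beta = 4(17) - 4(11) = 24 — OK.
(2) beta + theta = 11 + 14 = 25 — OK.
(3) eta=17, gamma=5, beta=11; 1 of them equals 11 — OK.
(4) beta^2 + eps^2 = 11^2 + 10^2 = 121 + 100 = 221 — OK.
(5) gamma + eta + beta = 5 + 17 + 11 = 33 — OK.
(6) gamma + beta = 5 + 11 = 16, not 14 — violated.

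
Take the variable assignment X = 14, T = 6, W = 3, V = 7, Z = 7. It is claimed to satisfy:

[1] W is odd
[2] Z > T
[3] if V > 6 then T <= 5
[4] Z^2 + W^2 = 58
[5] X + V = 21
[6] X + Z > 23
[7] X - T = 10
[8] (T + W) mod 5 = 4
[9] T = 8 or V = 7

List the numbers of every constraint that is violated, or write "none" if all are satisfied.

[1] W = 3 is odd  ✔
[2] Z = 7, T = 6; 7 > 6  ✔
[3] V = 7 > 6, so we need T ≤ 5; but T = 6 > 5  ✘
[4] Z^2 + W^2 = 7^2 + 3^2 = 49 + 9 = 58  ✔
[5] X + V = 14 + 7 = 21  ✔
[6] X + Z = 14 + 7 = 21; 21 ≤ 23, bound 23 not met  ✘
[7] X - T = 14 - 6 = 8, not 10  ✘
[8] T + W = 9; 9 mod 5 = 4  ✔
[9] T = 6 ≠ 8, but V = 7 = 7 (second disjunct)  ✔

Violated: 3, 6, and 7.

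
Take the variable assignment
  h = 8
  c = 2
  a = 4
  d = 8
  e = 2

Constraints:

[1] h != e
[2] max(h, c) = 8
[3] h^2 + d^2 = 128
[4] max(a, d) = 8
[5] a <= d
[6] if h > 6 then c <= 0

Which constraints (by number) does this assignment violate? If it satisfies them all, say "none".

Constraint 6 does not hold.

[1] h = 8, e = 2; distinct — satisfied.
[2] max(8, 2) = 8 — satisfied.
[3] h^2 + d^2 = 8^2 + 8^2 = 64 + 64 = 128 — satisfied.
[4] max(4, 8) = 8 — satisfied.
[5] a = 4, d = 8; 4 ≤ 8 — satisfied.
[6] h = 8 > 6, so we need c ≤ 0; but c = 2 > 0 — violated.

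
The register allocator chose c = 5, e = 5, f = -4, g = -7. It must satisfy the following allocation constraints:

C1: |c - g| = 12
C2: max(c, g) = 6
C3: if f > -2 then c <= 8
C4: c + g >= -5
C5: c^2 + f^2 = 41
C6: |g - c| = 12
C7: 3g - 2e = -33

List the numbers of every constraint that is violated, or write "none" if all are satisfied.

No — constraints 2 and 7 are not satisfied.

C1: |5 - (-7)| = 12  OK
C2: max(5, -7) = 5, not 6  FAIL
C3: f = -4, not > -2; antecedent false, conditional vacuously true  OK
C4: c + g = 5 + (-7) = -2; -2 ≥ -5  OK
C5: c^2 + f^2 = 5^2 + (-4)^2 = 25 + 16 = 41  OK
C6: |-7 - 5| = 12  OK
C7: 3g - 2e = 3(-7) - 2(5) = -31, not -33  FAIL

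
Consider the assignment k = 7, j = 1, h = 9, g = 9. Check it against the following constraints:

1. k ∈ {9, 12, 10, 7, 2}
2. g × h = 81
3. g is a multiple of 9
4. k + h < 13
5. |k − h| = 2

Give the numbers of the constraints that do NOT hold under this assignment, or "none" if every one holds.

1. k = 7 is in {9, 12, 10, 7, 2} — holds.
2. g × h = 9 × 9 = 81 — holds.
3. 9 / 9 = 1, so 9 divides 9 — holds.
4. k + h = 7 + 9 = 16; 16 ≥ 13, bound 13 not met — fails.
5. |7 − 9| = 2 — holds.

Constraint 4 is violated.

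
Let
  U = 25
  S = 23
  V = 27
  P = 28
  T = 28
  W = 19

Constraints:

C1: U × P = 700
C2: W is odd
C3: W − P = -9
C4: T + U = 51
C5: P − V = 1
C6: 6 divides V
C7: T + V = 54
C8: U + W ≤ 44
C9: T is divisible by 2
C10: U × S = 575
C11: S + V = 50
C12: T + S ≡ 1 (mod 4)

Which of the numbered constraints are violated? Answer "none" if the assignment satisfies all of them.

The assignment fails constraints 4, 6, 7, and 12.

C1: U × P = 25 × 28 = 700 — satisfied.
C2: W = 19 is odd — satisfied.
C3: W − P = 19 − 28 = -9 — satisfied.
C4: T + U = 28 + 25 = 53, not 51 — violated.
C5: P − V = 28 − 27 = 1 — satisfied.
C6: 27 = 6×4 + 3, so 6 does not divide 27 — violated.
C7: T + V = 28 + 27 = 55, not 54 — violated.
C8: U + W = 25 + 19 = 44; 44 ≤ 44 — satisfied.
C9: 28 / 2 = 14, so 2 divides 28 — satisfied.
C10: U × S = 25 × 23 = 575 — satisfied.
C11: S + V = 23 + 27 = 50 — satisfied.
C12: T + S = 51; 51 mod 4 = 3, not 1 — violated.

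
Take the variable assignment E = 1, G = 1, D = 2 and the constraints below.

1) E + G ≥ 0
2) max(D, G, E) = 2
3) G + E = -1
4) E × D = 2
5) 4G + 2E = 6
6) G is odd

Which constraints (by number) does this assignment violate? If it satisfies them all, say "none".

No — constraint 3 is not satisfied.

1) E + G = 1 + 1 = 2; 2 ≥ 0 — satisfied.
2) max(2, 1, 1) = 2 — satisfied.
3) G + E = 1 + 1 = 2, not -1 — violated.
4) E × D = 1 × 2 = 2 — satisfied.
5) 4G + 2E = 4(1) + 2(1) = 6 — satisfied.
6) G = 1 is odd — satisfied.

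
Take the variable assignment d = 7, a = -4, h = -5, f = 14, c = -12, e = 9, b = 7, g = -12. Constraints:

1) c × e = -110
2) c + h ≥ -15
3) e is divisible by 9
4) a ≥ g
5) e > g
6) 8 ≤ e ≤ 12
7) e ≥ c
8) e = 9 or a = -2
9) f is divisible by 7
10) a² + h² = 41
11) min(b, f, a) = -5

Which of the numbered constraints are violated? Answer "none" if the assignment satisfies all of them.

1) c × e = -12 × 9 = -108, not -110 — violated.
2) c + h = -12 + (-5) = -17; -17 < -15, bound -15 not met — violated.
3) 9 / 9 = 1, so 9 divides 9 — OK.
4) a = -4, g = -12; -4 ≥ -12 — OK.
5) e = 9, g = -12; 9 > -12 — OK.
6) e = 9 lies in [8, 12] — OK.
7) e = 9, c = -12; 9 ≥ -12 — OK.
8) e = 9 = 9 (first disjunct) — OK.
9) 14 / 7 = 2, so 7 divides 14 — OK.
10) a² + h² = (-4)² + (-5)² = 16 + 25 = 41 — OK.
11) min(7, 14, -4) = -4, not -5 — violated.

Constraints 1, 2, 11 do not hold.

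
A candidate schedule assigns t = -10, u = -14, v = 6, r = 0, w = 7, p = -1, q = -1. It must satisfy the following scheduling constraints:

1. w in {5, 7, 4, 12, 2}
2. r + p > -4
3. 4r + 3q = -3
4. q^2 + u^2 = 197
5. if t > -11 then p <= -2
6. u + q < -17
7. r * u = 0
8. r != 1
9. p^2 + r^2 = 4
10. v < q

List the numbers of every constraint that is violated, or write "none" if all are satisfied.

Violated: 5, 6, 9, and 10.

1. w = 7 is in {5, 7, 4, 12, 2} — holds.
2. r + p = 0 + (-1) = -1; -1 > -4 — holds.
3. 4r + 3q = 4(0) + 3(-1) = -3 — holds.
4. q^2 + u^2 = (-1)^2 + (-14)^2 = 1 + 196 = 197 — holds.
5. t = -10 > -11, so we need p ≤ -2; but p = -1 > -2 — fails.
6. u + q = -14 + (-1) = -15; -15 ≥ -17, bound -17 not met — fails.
7. r * u = 0 * (-14) = 0 — holds.
8. r = 0, and 0 ≠ 1 — holds.
9. p^2 + r^2 = (-1)^2 + 0^2 = 1 + 0 = 1, not 4 — fails.
10. v = 6, q = -1; 6 ≥ -1 (want <) — fails.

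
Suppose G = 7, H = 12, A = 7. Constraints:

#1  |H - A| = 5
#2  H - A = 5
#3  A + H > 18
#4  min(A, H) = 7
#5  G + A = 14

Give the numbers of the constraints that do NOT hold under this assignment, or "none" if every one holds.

#1 |12 - 7| = 5 — OK.
#2 H - A = 12 - 7 = 5 — OK.
#3 A + H = 7 + 12 = 19; 19 > 18 — OK.
#4 min(7, 12) = 7 — OK.
#5 G + A = 7 + 7 = 14 — OK.

None — every constraint holds.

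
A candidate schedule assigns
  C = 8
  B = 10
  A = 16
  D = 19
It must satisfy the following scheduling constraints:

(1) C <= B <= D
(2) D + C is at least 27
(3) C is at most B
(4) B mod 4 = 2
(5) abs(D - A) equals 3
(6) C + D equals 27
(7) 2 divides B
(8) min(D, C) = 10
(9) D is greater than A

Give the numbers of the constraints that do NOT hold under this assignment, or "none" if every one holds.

(1) values 8 <= 10 <= 19 — satisfied.
(2) D + C = 19 + 8 = 27; 27 ≥ 27 — satisfied.
(3) C = 8, B = 10; 8 ≤ 10 — satisfied.
(4) 10 mod 4 = 2 — satisfied.
(5) abs(19 - 16) = 3 — satisfied.
(6) C + D = 8 + 19 = 27 — satisfied.
(7) 10 / 2 = 5, so 2 divides 10 — satisfied.
(8) min(19, 8) = 8, not 10 — violated.
(9) D = 19, A = 16; 19 > 16 — satisfied.

The assignment fails constraint 8.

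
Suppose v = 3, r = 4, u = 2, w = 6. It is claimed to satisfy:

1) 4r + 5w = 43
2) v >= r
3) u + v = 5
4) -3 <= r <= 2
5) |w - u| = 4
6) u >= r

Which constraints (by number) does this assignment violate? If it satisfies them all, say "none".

Constraints 1, 2, 4, and 6 do not hold.

1) 4r + 5w = 4(4) + 5(6) = 46, not 43 — violated.
2) v = 3, r = 4; 3 < 4 (want ≥) — violated.
3) u + v = 2 + 3 = 5 — satisfied.
4) r = 4 is outside [-3, 2] — violated.
5) |6 - 2| = 4 — satisfied.
6) u = 2, r = 4; 2 < 4 (want ≥) — violated.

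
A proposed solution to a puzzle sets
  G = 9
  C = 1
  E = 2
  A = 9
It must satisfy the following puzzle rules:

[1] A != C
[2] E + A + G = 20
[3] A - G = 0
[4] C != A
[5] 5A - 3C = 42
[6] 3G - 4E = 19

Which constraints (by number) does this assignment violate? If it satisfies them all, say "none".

The assignment satisfies every constraint.

[1] A = 9, C = 1; distinct  true
[2] E + A + G = 2 + 9 + 9 = 20  true
[3] A - G = 9 - 9 = 0  true
[4] C = 1, A = 9; distinct  true
[5] 5A - 3C = 5(9) - 3(1) = 42  true
[6] 3G - 4E = 3(9) - 4(2) = 19  true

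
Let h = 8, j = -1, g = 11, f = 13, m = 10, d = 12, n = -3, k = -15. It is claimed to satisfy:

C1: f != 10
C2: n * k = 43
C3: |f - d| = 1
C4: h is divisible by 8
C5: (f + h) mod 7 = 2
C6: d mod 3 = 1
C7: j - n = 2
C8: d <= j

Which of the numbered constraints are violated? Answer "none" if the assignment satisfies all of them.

C1: f = 13, and 13 ≠ 10  yes
C2: n * k = -3 * (-15) = 45, not 43  no
C3: |13 - 12| = 1  yes
C4: 8 / 8 = 1, so 8 divides 8  yes
C5: f + h = 21; 21 mod 7 = 0, not 2  no
C6: 12 mod 3 = 0, not 1  no
C7: j - n = -1 - (-3) = 2  yes
C8: d = 12, j = -1; 12 > -1 (want ≤)  no

Violated: 2, 5, 6, 8.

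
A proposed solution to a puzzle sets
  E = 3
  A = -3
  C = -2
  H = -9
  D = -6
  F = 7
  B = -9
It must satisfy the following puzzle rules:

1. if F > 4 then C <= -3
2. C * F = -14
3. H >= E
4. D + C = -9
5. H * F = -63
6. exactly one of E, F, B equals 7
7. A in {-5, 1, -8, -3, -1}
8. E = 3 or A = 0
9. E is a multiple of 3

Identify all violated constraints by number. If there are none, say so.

1. F = 7 > 4, so we need C ≤ -3; but C = -2 > -3 — does not hold.
2. C * F = -2 * 7 = -14 — holds.
3. H = -9, E = 3; -9 < 3 (want ≥) — does not hold.
4. D + C = -6 + (-2) = -8, not -9 — does not hold.
5. H * F = -9 * 7 = -63 — holds.
6. E=3, F=7, B=-9; 1 of them equals 7 — holds.
7. A = -3 is in {-5, 1, -8, -3, -1} — holds.
8. E = 3 = 3 (first disjunct) — holds.
9. 3 / 3 = 1, so 3 divides 3 — holds.

No — constraints 1, 3, and 4 are not satisfied.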